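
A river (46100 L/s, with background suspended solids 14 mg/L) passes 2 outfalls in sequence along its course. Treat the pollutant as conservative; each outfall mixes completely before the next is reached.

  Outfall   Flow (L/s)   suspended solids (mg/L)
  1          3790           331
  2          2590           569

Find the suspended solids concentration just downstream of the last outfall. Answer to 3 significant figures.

64.3 mg/L

Outfall 1: combined Q = 49890 L/s; C = (46100·14.00 + 3790·331.0)/49890 = 38.08 mg/L.
Outfall 2: combined Q = 52480 L/s; C = (49890·38.08 + 2590·569.0)/52480 = 64.28 mg/L.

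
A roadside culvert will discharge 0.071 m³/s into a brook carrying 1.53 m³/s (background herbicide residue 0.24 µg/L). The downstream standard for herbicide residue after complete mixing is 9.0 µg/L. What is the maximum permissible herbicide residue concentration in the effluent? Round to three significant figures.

198 µg/L

At the limit, (Qr·Cr + Qe·Cₑ)/(Qr + Qe) = 9.0:
Cₑ = (1.601·9.0 − 1.530·0.2400) / 0.07100 = 197.8 µg/L.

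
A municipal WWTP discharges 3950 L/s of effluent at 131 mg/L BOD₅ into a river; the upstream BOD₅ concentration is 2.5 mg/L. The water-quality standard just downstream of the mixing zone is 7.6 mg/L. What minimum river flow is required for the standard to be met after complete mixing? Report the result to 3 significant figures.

95600 L/s

Set C_mix = 7.6: (Q·2.500 + 3950·131.0) / (Q + 3950) = 7.6
→ Q = 3950·(131.0 − 7.6)/(7.6 − 2.500) = 95570 L/s.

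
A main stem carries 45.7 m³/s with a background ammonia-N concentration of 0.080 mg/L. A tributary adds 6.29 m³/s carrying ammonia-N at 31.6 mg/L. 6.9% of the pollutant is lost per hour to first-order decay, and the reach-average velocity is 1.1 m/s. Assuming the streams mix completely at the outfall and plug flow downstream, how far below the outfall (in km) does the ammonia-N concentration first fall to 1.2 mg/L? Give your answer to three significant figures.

Mass balance: C = (45.70·0.08000 + 6.290·31.60) / 51.99 = 202.4/51.99 = 3.893 mg/L.
6.9%/h lost → k = −ln(1 − 0.069) = 0.07150 h⁻¹.
Set 3.893·exp(−k·t) = 1.2 → t = ln(3.893/1.2)/k = 59260 s = 16.46 h.
Distance = v·t = 1.1·59260 = 65190 m = 65.19 km.

65.2 km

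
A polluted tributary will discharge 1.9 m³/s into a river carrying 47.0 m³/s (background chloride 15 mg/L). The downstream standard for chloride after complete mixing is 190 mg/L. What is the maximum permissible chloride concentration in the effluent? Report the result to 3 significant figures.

At the limit, (Qr·Cr + Qe·Cₑ)/(Qr + Qe) = 190:
Cₑ = (48.90·190 − 47.00·15.00) / 1.900 = 4519 mg/L.

4520 mg/L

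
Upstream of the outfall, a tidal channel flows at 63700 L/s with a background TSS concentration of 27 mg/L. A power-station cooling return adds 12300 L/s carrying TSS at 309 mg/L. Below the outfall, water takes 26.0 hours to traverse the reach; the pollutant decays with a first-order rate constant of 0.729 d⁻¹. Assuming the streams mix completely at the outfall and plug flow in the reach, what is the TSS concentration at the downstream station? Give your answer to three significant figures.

Conservation of mass: C = (63700·27.00 + 12300·309.0) / 76000 = 5521000/76000 = 72.64 mg/L.
After decay, C = 72.64 × e^(−kt) = 72.64 × 0.4540 = 32.98 mg/L.

33.0 mg/L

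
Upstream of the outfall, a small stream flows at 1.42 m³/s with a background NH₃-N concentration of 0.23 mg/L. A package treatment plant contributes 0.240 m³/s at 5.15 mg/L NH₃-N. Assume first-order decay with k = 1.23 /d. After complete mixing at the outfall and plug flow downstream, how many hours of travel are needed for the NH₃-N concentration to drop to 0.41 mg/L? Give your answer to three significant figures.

Flow-weighted average: C = (1.420·0.2300 + 0.2400·5.150) / 1.660 = 1.563/1.660 = 0.9413 mg/L.
0.9413·exp(−k·t) = 0.41 → t = ln(0.9413/0.41)/k = 58380 s = 16.22 h.

16.2 h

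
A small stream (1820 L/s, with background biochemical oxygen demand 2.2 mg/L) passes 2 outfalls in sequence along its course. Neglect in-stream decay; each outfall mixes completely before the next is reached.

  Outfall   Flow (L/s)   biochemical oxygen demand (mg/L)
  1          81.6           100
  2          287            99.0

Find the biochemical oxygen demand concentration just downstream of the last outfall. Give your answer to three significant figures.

18.5 mg/L

Outfall 1: combined Q = 1902 L/s; C = (1820·2.200 + 81.60·100.0)/1902 = 6.397 mg/L.
Outfall 2: combined Q = 2189 L/s; C = (1902·6.397 + 287.0·99.00)/2189 = 18.54 mg/L.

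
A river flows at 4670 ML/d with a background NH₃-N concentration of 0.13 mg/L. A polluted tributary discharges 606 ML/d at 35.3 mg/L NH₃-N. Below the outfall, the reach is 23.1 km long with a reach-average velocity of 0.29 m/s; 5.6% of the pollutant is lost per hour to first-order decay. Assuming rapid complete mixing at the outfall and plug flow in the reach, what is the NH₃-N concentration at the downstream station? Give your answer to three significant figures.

Mixed concentration C = ΣQC/ΣQ = (4670·0.1300 + 606.0·35.30) / 5276 = 22000/5276 = 4.170 mg/L.
Travel time t = 23.1·1000 / 0.29 = 79660 s = 22.13 h.
5.6%/h lost → k = −ln(1 − 0.056) = 0.05763 h⁻¹.
First-order decay: C = 4.170·exp(−k·t) = 4.170·0.2794 = 1.165 mg/L.

1.16 mg/L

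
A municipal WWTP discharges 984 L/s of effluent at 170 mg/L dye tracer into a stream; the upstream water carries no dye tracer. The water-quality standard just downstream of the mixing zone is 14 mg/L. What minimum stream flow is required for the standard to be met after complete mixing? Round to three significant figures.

11000 L/s

Set C_mix = 14: (Q·0 + 984.0·170.0) / (Q + 984.0) = 14
→ Q = 984.0·(170.0 − 14)/(14 − 0) = 10960 L/s.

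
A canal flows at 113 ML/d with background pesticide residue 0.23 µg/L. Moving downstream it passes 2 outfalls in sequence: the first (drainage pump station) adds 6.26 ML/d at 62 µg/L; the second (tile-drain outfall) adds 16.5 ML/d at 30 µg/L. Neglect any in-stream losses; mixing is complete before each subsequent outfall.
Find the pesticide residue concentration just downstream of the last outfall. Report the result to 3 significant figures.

6.70 µg/L

Outfall 1: combined Q = 119.3 ML/d; C = (113.0·0.2300 + 6.260·62.00)/119.3 = 3.472 µg/L.
Outfall 2: combined Q = 135.8 ML/d; C = (119.3·3.472 + 16.50·30.00)/135.8 = 6.696 µg/L.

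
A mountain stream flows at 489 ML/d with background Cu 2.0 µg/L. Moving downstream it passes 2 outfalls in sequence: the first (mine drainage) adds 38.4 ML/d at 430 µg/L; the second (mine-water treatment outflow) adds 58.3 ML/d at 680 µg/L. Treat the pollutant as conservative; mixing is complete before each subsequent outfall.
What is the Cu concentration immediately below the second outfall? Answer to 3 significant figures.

97.5 µg/L

After outfall 1: Q = 489.0 + 38.40 = 527.4 ML/d; C = (489.0·2.000 + 38.40·430.0)/527.4 = 33.16 µg/L.
After outfall 2: Q = 527.4 + 58.30 = 585.7 ML/d; C = (527.4·33.16 + 58.30·680.0)/585.7 = 97.55 µg/L.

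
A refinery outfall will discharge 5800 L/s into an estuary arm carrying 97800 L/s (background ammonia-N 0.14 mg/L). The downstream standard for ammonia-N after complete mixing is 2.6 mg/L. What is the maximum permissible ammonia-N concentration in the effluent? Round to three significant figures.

At the limit, (Qr·Cr + Qe·Cₑ)/(Qr + Qe) = 2.6:
Cₑ = (103600·2.6 − 97800·0.1400) / 5800 = 44.08 mg/L.

44.1 mg/L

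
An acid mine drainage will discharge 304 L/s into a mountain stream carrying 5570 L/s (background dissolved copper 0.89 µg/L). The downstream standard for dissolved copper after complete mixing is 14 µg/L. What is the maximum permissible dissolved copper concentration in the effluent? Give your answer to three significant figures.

254 µg/L

At the limit, (Qr·Cr + Qe·Cₑ)/(Qr + Qe) = 14:
Cₑ = (5874·14 − 5570·0.8900) / 304.0 = 254.2 µg/L.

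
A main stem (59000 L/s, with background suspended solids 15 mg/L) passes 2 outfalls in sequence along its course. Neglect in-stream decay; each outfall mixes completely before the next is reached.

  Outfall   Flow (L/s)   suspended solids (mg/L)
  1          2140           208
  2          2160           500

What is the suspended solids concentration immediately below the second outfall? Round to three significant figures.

After outfall 1: Q = 59000 + 2140 = 61140 L/s; C = (59000·15.00 + 2140·208.0)/61140 = 21.76 mg/L.
After outfall 2: Q = 61140 + 2160 = 63300 L/s; C = (61140·21.76 + 2160·500.0)/63300 = 38.07 mg/L.

38.1 mg/L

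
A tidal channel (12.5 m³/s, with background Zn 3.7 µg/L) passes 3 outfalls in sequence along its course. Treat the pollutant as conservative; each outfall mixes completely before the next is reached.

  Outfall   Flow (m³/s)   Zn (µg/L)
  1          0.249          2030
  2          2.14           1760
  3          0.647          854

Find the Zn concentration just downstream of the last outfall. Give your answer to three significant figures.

314 µg/L

Outfall 1: combined Q = 12.75 m³/s; C = (12.50·3.700 + 0.2490·2030)/12.75 = 43.28 µg/L.
Outfall 2: combined Q = 14.89 m³/s; C = (12.75·43.28 + 2.140·1760)/14.89 = 290.0 µg/L.
Outfall 3: combined Q = 15.54 m³/s; C = (14.89·290.0 + 0.6470·854.0)/15.54 = 313.5 µg/L.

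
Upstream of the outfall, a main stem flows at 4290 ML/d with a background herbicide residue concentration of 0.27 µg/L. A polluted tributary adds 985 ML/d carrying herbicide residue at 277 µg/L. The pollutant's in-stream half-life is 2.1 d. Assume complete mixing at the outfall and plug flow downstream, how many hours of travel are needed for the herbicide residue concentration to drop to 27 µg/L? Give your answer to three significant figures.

47.6 h

Flow-weighted average: C = (4290·0.2700 + 985.0·277.0) / 5275 = 274000/5275 = 51.94 µg/L.
Half-life 2.1 d → k = ln 2 / 2.1 = 0.3301 d⁻¹.
51.94·exp(−k·t) = 27 → t = ln(51.94/27)/k = 171300 s = 47.58 h.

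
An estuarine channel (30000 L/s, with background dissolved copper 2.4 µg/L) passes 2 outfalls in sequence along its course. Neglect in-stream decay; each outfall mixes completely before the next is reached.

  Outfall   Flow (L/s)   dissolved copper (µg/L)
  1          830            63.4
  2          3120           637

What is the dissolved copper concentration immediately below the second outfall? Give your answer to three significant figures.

After outfall 1: Q = 30000 + 830.0 = 30830 L/s; C = (30000·2.400 + 830.0·63.40)/30830 = 4.042 µg/L.
After outfall 2: Q = 30830 + 3120 = 33950 L/s; C = (30830·4.042 + 3120·637.0)/33950 = 62.21 µg/L.

62.2 µg/L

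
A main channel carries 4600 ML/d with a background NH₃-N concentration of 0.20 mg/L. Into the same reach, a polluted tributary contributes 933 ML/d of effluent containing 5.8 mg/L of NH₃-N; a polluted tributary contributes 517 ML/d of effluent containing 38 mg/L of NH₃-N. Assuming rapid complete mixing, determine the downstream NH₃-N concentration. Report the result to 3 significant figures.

Flow-weighted average: C = (4600·0.2000 + 933.0·5.800 + 517.0·38.00) / 6050 = 25980/6050 = 4.294 mg/L.

4.29 mg/L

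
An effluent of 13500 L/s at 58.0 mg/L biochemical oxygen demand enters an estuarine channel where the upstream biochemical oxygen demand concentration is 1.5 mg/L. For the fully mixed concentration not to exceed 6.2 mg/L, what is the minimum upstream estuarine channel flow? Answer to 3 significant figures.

Set C_mix = 6.2: (Q·1.500 + 13500·58.00) / (Q + 13500) = 6.2
→ Q = 13500·(58.00 − 6.2)/(6.2 − 1.500) = 148800 L/s.

149000 L/s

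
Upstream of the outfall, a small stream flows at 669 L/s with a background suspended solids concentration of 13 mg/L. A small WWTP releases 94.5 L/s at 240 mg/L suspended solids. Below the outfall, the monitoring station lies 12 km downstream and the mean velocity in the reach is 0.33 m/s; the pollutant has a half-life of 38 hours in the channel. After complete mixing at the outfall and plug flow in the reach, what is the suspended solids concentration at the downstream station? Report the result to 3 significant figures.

Mass balance: C = (669.0·13.00 + 94.50·240.0) / 763.5 = 31380/763.5 = 41.10 mg/L.
Travel time t = 12·1000 / 0.33 = 36360 s = 10.10 h.
Half-life 38 h → k = ln 2 / 38 = 0.01824 h⁻¹ = 0.4378 d⁻¹.
Decay over the reach: 41.10·exp(−kt) = 41.10·0.8317 = 34.18 mg/L.

34.2 mg/L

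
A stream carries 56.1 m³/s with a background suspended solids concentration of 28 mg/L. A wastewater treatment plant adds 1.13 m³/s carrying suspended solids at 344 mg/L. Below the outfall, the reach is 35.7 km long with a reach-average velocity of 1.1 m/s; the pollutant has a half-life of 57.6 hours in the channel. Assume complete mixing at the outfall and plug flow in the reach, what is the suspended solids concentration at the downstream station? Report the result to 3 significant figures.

30.7 mg/L

Conservation of mass: C = (56.10·28.00 + 1.130·344.0) / 57.23 = 1960/57.23 = 34.24 mg/L.
Travel time t = 35.7·1000 / 1.1 = 32450 s = 9.015 h.
Half-life 57.6 h → k = ln 2 / 57.6 = 0.01203 h⁻¹ = 0.2888 d⁻¹.
Decay over the reach: 34.24·exp(−kt) = 34.24·0.8972 = 30.72 mg/L.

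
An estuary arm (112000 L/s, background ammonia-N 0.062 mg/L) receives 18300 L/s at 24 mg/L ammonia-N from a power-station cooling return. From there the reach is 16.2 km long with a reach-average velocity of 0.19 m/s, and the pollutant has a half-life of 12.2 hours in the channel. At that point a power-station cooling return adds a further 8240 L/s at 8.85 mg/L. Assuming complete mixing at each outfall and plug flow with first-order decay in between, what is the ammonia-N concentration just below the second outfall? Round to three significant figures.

1.36 mg/L

After mixing, C = (112000·0.06200 + 18300·24.00) / 130300 = 446100/130300 = 3.424 mg/L; combined flow 130300 L/s.
Travel time t = 16.2·1000 / 0.19 = 85260 s = 23.68 h.
Half-life 12.2 h → k = ln 2 / 12.2 = 0.05682 h⁻¹ = 1.364 d⁻¹.
First-order decay: C = 3.424·exp(−k·t) = 3.424·0.2604 = 0.8915 mg/L.
Second outfall: C = (130300·0.8915 + 8240·8.850)/138500 = 1.365 mg/L.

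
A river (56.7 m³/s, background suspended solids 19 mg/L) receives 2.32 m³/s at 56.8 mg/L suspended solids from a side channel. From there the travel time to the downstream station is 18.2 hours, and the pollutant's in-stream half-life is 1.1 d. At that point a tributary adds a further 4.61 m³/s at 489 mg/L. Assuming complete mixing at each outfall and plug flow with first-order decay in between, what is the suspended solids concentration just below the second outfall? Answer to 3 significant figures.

Mixed concentration C = ΣQC/ΣQ = (56.70·19.00 + 2.320·56.80) / 59.02 = 1209/59.02 = 20.49 mg/L; combined flow 59.02 m³/s.
Half-life 1.1 d → k = ln 2 / 1.1 = 0.6301 d⁻¹.
After decay, C = 20.49 × e^(−kt) = 20.49 × 0.6201 = 12.70 mg/L.
Second outfall: C = (59.02·12.70 + 4.610·489.0)/63.63 = 47.21 mg/L.

47.2 mg/L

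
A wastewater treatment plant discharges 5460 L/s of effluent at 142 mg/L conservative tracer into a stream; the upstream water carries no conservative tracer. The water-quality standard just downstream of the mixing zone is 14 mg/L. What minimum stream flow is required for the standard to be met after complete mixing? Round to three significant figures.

Set C_mix = 14: (Q·0 + 5460·142.0) / (Q + 5460) = 14
→ Q = 5460·(142.0 − 14)/(14 − 0) = 49920 L/s.

49900 L/s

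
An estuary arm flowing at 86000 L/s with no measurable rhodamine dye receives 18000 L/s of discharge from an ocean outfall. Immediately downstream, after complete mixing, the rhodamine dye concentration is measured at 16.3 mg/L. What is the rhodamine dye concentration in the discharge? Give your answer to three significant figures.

94.2 mg/L

Mass balance: 86000·0 + 18000·Cₑ = 104000·16.30
→ Cₑ = (104000·16.30 − 86000·0) / 18000 = 94.18 mg/L.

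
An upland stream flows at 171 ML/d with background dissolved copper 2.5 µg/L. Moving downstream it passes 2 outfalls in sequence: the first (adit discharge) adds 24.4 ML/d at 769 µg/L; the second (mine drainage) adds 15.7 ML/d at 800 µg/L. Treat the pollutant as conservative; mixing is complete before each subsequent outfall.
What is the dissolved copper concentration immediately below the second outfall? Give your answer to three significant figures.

150 µg/L

Outfall 1: combined Q = 195.4 ML/d; C = (171.0·2.500 + 24.40·769.0)/195.4 = 98.21 µg/L.
Outfall 2: combined Q = 211.1 ML/d; C = (195.4·98.21 + 15.70·800.0)/211.1 = 150.4 µg/L.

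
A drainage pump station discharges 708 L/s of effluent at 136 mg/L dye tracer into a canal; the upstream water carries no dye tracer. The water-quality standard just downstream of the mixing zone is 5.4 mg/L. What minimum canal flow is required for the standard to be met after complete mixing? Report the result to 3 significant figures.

Set C_mix = 5.4: (Q·0 + 708.0·136.0) / (Q + 708.0) = 5.4
→ Q = 708.0·(136.0 − 5.4)/(5.4 − 0) = 17120 L/s.

17100 L/s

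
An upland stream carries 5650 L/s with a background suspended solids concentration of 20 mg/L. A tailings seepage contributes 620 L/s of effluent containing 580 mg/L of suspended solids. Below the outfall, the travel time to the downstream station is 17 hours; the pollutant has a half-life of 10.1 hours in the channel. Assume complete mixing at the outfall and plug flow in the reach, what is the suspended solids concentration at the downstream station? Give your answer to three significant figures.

23.5 mg/L

Conservation of mass: C = (5650·20.00 + 620.0·580.0) / 6270 = 472600/6270 = 75.37 mg/L.
Half-life 10.1 h → k = ln 2 / 10.1 = 0.06863 h⁻¹ = 1.647 d⁻¹.
First-order decay: C = 75.37·exp(−k·t) = 75.37·0.3114 = 23.47 mg/L.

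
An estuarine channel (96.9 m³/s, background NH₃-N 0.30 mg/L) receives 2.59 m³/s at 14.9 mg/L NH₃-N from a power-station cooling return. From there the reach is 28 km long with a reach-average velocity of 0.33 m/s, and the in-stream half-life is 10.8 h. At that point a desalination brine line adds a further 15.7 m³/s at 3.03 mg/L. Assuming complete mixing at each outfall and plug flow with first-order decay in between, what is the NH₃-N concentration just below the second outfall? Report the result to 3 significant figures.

0.542 mg/L

Mass balance: C = (96.90·0.3000 + 2.590·14.90) / 99.49 = 67.66/99.49 = 0.6801 mg/L; combined flow 99.49 m³/s.
Travel time t = 28·1000 / 0.33 = 84850 s = 23.57 h.
Half-life 10.8 h → k = ln 2 / 10.8 = 0.06418 h⁻¹ = 1.540 d⁻¹.
Applying C = C₀e^(−kt): 0.6801 × 0.2203 = 0.1498 mg/L.
At the second outfall, C = (99.49·0.1498 + 15.70·3.030) / (99.49 + 15.70) = 0.5424 mg/L.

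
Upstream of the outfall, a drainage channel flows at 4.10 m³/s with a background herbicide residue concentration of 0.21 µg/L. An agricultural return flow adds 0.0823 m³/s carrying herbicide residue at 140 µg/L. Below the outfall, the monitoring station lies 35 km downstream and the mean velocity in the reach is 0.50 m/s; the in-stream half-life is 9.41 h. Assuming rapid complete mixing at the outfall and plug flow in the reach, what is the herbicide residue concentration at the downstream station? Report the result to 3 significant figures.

0.707 µg/L

Mixed concentration C = ΣQC/ΣQ = (4.100·0.2100 + 0.08230·140.0) / 4.182 = 12.38/4.182 = 2.961 µg/L.
Travel time t = 35·1000 / 0.50 = 70000 s = 19.44 h.
Half-life 9.41 h → k = ln 2 / 9.41 = 0.07366 h⁻¹ = 1.768 d⁻¹.
First-order decay: C = 2.961·exp(−k·t) = 2.961·0.2388 = 0.7069 µg/L.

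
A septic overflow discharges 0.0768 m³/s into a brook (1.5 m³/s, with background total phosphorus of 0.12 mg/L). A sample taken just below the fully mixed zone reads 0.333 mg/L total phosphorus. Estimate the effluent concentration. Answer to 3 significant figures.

4.49 mg/L

Mass balance: 1.500·0.1200 + 0.07680·Cₑ = 1.577·0.3330
→ Cₑ = (1.577·0.3330 − 1.500·0.1200) / 0.07680 = 4.493 mg/L.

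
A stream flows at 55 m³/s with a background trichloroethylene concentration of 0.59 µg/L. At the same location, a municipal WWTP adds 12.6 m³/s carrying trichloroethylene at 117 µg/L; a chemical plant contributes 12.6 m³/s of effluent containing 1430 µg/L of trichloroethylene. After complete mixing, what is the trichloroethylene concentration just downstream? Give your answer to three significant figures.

Mixed concentration C = ΣQC/ΣQ = (55.00·0.5900 + 12.60·117.0 + 12.60·1430) / 80.20 = 19520/80.20 = 243.4 µg/L.

243 µg/L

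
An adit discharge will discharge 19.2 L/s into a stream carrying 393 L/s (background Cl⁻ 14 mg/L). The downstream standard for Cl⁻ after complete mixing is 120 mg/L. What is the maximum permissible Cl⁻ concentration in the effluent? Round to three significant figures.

2290 mg/L

At the limit, (Qr·Cr + Qe·Cₑ)/(Qr + Qe) = 120:
Cₑ = (412.2·120 − 393.0·14.00) / 19.20 = 2290 mg/L.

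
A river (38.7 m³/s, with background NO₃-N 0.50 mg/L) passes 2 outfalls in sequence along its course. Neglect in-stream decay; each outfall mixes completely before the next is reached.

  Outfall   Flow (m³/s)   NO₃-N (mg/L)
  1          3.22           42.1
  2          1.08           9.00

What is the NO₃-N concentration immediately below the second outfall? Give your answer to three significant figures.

3.83 mg/L

Outfall 1: combined Q = 41.92 m³/s; C = (38.70·0.5000 + 3.220·42.10)/41.92 = 3.695 mg/L.
Outfall 2: combined Q = 43.00 m³/s; C = (41.92·3.695 + 1.080·9.000)/43.00 = 3.829 mg/L.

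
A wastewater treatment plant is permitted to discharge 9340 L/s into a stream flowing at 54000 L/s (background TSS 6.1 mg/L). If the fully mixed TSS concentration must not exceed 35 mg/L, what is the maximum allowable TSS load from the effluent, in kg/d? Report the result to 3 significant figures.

163000 kg/d

Mass balance at the limit: 54000·6.100 + 9340·Cₑ = 63340·35 → Cₑ = 202.1 mg/L.
9340 L/s = 9.340 m³/s. Load = 9.340 m³/s × 202.1 g/m³ × 86 400 s/d = 163100 kg/d.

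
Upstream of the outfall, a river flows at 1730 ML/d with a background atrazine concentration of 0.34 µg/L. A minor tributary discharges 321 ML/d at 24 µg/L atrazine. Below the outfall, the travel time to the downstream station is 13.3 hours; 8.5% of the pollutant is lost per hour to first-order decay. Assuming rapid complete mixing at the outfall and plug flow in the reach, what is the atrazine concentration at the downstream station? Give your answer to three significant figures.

1.24 µg/L

Conservation of mass: C = (1730·0.3400 + 321.0·24.00) / 2051 = 8292/2051 = 4.043 µg/L.
8.5%/h lost → k = −ln(1 − 0.085) = 0.08883 h⁻¹.
First-order decay: C = 4.043·exp(−k·t) = 4.043·0.3068 = 1.241 µg/L.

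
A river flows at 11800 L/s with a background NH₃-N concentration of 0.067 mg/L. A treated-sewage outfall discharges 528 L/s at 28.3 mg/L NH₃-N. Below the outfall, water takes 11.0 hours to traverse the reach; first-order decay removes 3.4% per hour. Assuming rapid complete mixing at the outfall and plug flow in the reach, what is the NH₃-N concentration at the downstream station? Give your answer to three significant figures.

0.872 mg/L

After mixing, C = (11800·0.06700 + 528.0·28.30) / 12330 = 15730/12330 = 1.276 mg/L.
3.4%/h lost → k = −ln(1 − 0.034) = 0.03459 h⁻¹.
Applying C = C₀e^(−kt): 1.276 × 0.6835 = 0.8723 mg/L.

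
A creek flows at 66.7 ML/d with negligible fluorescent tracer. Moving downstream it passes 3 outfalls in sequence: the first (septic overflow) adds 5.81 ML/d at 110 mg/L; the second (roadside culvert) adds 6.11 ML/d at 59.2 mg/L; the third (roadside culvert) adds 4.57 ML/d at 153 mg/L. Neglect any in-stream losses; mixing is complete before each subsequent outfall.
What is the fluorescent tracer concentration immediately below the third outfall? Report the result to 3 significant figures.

20.4 mg/L

Below outfall 1: Q → 72.51 ML/d, C = (66.70·0 + 5.810·110.0)/72.51 = 8.814 mg/L.
Below outfall 2: Q → 78.62 ML/d, C = (72.51·8.814 + 6.110·59.20)/78.62 = 12.73 mg/L.
Below outfall 3: Q → 83.19 ML/d, C = (78.62·12.73 + 4.570·153.0)/83.19 = 20.44 mg/L.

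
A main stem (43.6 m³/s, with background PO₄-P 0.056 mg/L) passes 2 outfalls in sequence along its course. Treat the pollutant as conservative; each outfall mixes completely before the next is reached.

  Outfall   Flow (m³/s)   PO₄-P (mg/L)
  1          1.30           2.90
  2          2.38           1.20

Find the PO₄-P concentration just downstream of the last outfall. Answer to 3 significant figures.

After outfall 1: Q = 43.60 + 1.300 = 44.90 m³/s; C = (43.60·0.05600 + 1.300·2.900)/44.90 = 0.1383 mg/L.
After outfall 2: Q = 44.90 + 2.380 = 47.28 m³/s; C = (44.90·0.1383 + 2.380·1.200)/47.28 = 0.1918 mg/L.

0.192 mg/L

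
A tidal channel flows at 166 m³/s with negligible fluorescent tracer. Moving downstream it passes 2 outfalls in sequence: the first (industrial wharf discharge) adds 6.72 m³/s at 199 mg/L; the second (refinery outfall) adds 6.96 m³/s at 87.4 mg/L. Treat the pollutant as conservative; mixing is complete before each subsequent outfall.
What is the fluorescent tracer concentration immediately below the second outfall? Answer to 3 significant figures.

Below outfall 1: Q → 172.7 m³/s, C = (166.0·0 + 6.720·199.0)/172.7 = 7.742 mg/L.
Below outfall 2: Q → 179.7 m³/s, C = (172.7·7.742 + 6.960·87.40)/179.7 = 10.83 mg/L.

10.8 mg/L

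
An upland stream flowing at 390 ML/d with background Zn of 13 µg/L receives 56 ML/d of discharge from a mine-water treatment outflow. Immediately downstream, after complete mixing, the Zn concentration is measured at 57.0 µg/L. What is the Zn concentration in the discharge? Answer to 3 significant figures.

Mass balance: 390.0·13.00 + 56.00·Cₑ = 446.0·57.00
→ Cₑ = (446.0·57.00 − 390.0·13.00) / 56.00 = 363.4 µg/L.

363 µg/L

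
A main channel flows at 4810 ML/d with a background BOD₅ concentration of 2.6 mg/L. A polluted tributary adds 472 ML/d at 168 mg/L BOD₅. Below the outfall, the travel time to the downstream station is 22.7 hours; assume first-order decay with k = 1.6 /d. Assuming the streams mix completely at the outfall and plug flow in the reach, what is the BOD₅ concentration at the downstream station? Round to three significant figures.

After mixing, C = (4810·2.600 + 472.0·168.0) / 5282 = 91800/5282 = 17.38 mg/L.
First-order decay: C = 17.38·exp(−k·t) = 17.38·0.2202 = 3.827 mg/L.

3.83 mg/L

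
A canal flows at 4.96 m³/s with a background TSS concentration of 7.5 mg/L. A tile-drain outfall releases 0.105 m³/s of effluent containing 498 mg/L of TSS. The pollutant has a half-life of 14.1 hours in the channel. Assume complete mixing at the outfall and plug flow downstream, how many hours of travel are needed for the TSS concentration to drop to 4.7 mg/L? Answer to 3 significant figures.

26.9 h

After mixing, C = (4.960·7.500 + 0.1050·498.0) / 5.065 = 89.49/5.065 = 17.67 mg/L.
Half-life 14.1 h → k = ln 2 / 14.1 = 0.04916 h⁻¹ = 1.180 d⁻¹.
17.67·exp(−k·t) = 4.7 → t = ln(17.67/4.7)/k = 96970 s = 26.94 h.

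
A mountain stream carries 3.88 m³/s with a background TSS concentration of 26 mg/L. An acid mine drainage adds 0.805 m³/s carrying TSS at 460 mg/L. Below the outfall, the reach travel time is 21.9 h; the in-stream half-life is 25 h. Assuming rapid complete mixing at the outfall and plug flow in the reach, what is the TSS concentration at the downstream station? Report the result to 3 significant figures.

After mixing, C = (3.880·26.00 + 0.8050·460.0) / 4.685 = 471.2/4.685 = 100.6 mg/L.
Half-life 25 h → k = ln 2 / 25 = 0.02773 h⁻¹ = 0.6654 d⁻¹.
First-order decay: C = 100.6·exp(−k·t) = 100.6·0.5449 = 54.80 mg/L.

54.8 mg/L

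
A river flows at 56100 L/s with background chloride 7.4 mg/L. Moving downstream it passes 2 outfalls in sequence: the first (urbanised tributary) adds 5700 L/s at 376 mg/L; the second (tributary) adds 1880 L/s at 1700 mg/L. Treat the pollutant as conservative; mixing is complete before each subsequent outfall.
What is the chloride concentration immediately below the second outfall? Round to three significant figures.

Outfall 1: combined Q = 61800 L/s; C = (56100·7.400 + 5700·376.0)/61800 = 41.40 mg/L.
Outfall 2: combined Q = 63680 L/s; C = (61800·41.40 + 1880·1700)/63680 = 90.36 mg/L.

90.4 mg/L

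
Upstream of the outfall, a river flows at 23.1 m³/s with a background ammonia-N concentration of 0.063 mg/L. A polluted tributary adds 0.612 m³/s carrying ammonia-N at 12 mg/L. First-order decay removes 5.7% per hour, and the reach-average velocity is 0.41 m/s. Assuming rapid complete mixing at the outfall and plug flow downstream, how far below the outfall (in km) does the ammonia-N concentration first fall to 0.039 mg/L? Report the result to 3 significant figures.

56.7 km

Conservation of mass: C = (23.10·0.06300 + 0.6120·12.00) / 23.71 = 8.799/23.71 = 0.3711 mg/L.
5.7%/h lost → k = −ln(1 − 0.057) = 0.05869 h⁻¹.
Set 0.3711·exp(−k·t) = 0.039 → t = ln(0.3711/0.039)/k = 138200 s = 38.39 h.
Distance = v·t = 0.41·138200 = 56660 m = 56.66 km.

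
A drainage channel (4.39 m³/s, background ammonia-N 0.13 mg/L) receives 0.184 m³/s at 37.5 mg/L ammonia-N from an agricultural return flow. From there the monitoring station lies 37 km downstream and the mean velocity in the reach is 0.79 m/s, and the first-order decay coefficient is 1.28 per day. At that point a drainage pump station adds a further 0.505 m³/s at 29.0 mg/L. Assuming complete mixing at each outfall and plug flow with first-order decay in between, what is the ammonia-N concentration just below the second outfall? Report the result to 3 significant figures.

3.62 mg/L

Flow-weighted average: C = (4.390·0.1300 + 0.1840·37.50) / 4.574 = 7.471/4.574 = 1.633 mg/L; combined flow 4.574 m³/s.
Travel time t = 37·1000 / 0.79 = 46840 s = 13.01 h.
Decay over the reach: 1.633·exp(−kt) = 1.633·0.4996 = 0.8161 mg/L.
At the second outfall, C = (4.574·0.8161 + 0.5050·29.00) / (4.574 + 0.5050) = 3.618 mg/L.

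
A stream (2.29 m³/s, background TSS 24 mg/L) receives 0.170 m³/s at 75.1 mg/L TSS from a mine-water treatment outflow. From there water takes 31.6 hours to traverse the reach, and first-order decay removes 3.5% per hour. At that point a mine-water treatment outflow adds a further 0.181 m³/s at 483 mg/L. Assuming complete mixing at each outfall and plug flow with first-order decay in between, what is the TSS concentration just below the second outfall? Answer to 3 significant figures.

Flow-weighted average: C = (2.290·24.00 + 0.1700·75.10) / 2.460 = 67.73/2.460 = 27.53 mg/L; combined flow 2.460 m³/s.
3.5%/h lost → k = −ln(1 − 0.035) = 0.03563 h⁻¹.
After decay, C = 27.53 × e^(−kt) = 27.53 × 0.3244 = 8.931 mg/L.
At the second outfall, C = (2.460·8.931 + 0.1810·483.0) / (2.460 + 0.1810) = 41.42 mg/L.

41.4 mg/L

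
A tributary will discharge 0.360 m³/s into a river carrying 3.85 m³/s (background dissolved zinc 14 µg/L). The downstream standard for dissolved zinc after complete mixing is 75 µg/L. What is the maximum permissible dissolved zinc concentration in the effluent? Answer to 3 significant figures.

727 µg/L

At the limit, (Qr·Cr + Qe·Cₑ)/(Qr + Qe) = 75:
Cₑ = (4.210·75 − 3.850·14.00) / 0.3600 = 727.4 µg/L.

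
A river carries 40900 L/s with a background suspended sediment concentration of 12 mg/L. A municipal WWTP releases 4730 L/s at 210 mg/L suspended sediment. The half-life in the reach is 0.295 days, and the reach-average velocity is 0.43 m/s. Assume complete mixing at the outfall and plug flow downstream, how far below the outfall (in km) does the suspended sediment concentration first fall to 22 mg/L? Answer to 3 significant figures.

6.18 km

Conservation of mass: C = (40900·12.00 + 4730·210.0) / 45630 = 1484000/45630 = 32.52 mg/L.
Half-life 0.295 d → k = ln 2 / 0.295 = 2.350 d⁻¹.
Set 32.52·exp(−k·t) = 22 → t = ln(32.52/22)/k = 14380 s = 3.993 h.
Distance = v·t = 0.43·14380 = 6182 m = 6.182 km.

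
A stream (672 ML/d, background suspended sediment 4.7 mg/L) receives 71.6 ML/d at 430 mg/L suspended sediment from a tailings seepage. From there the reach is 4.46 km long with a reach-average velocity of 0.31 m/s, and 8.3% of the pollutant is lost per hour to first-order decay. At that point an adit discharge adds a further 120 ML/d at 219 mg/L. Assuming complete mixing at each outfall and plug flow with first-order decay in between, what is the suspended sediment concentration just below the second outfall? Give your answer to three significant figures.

58.2 mg/L

Mass balance: C = (672.0·4.700 + 71.60·430.0) / 743.6 = 33950/743.6 = 45.65 mg/L; combined flow 743.6 ML/d.
Travel time t = 4.46·1000 / 0.31 = 14390 s = 3.996 h.
8.3%/h lost → k = −ln(1 − 0.083) = 0.08665 h⁻¹.
First-order decay: C = 45.65·exp(−k·t) = 45.65·0.7073 = 32.29 mg/L.
At the second outfall, C = (743.6·32.29 + 120.0·219.0) / (743.6 + 120.0) = 58.23 mg/L.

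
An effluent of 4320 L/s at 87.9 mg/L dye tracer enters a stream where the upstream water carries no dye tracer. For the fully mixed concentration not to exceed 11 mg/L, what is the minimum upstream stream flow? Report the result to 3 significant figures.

30200 L/s

Set C_mix = 11: (Q·0 + 4320·87.90) / (Q + 4320) = 11
→ Q = 4320·(87.90 − 11)/(11 − 0) = 30200 L/s.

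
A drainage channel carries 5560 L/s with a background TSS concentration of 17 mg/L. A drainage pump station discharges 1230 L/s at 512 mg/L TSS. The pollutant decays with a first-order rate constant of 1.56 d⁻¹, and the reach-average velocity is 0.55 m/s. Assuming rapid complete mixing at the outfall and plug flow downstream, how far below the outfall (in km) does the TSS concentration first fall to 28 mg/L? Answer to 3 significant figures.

40.7 km

After mixing, C = (5560·17.00 + 1230·512.0) / 6790 = 724300/6790 = 106.7 mg/L.
Set 106.7·exp(−k·t) = 28 → t = ln(106.7/28)/k = 74080 s = 20.58 h.
Distance = v·t = 0.55·74080 = 40740 m = 40.74 km.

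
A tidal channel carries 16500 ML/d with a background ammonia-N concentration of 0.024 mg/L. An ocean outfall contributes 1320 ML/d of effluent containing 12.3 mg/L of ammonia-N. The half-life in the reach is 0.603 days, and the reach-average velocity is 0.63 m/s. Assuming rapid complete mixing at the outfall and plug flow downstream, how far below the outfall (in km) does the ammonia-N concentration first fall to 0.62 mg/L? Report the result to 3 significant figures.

Flow-weighted average: C = (16500·0.02400 + 1320·12.30) / 17820 = 16630/17820 = 0.9333 mg/L.
Half-life 0.603 d → k = ln 2 / 0.603 = 1.149 d⁻¹.
Set 0.9333·exp(−k·t) = 0.62 → t = ln(0.9333/0.62)/k = 30740 s = 8.540 h.
Distance = v·t = 0.63·30740 = 19370 m = 19.37 km.

19.4 km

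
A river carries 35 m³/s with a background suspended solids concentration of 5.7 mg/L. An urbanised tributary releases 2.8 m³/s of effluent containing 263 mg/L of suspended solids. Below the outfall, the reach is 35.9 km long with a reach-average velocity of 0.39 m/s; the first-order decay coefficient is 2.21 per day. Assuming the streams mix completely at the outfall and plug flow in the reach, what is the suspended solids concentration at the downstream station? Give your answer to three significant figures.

Mixed concentration C = ΣQC/ΣQ = (35.00·5.700 + 2.800·263.0) / 37.80 = 935.9/37.80 = 24.76 mg/L.
Travel time t = 35.9·1000 / 0.39 = 92050 s = 25.57 h.
Decay over the reach: 24.76·exp(−kt) = 24.76·0.09494 = 2.351 mg/L.

2.35 mg/L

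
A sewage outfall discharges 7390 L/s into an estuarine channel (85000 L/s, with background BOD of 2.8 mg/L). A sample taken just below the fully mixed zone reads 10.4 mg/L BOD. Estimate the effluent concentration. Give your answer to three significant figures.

97.8 mg/L

Mass balance: 85000·2.800 + 7390·Cₑ = 92390·10.40
→ Cₑ = (92390·10.40 − 85000·2.800) / 7390 = 97.82 mg/L.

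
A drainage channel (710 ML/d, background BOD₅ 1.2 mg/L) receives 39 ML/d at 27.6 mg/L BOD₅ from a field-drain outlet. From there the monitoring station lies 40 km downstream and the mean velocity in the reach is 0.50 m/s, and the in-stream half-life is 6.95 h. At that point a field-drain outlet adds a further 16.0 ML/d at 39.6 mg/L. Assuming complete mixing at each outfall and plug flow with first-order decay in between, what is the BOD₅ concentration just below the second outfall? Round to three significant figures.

1.10 mg/L

Mixed concentration C = ΣQC/ΣQ = (710.0·1.200 + 39.00·27.60) / 749.0 = 1928/749.0 = 2.575 mg/L; combined flow 749.0 ML/d.
Travel time t = 40·1000 / 0.50 = 80000 s = 22.22 h.
Half-life 6.95 h → k = ln 2 / 6.95 = 0.09973 h⁻¹ = 2.394 d⁻¹.
Decay over the reach: 2.575·exp(−kt) = 2.575·0.1090 = 0.2807 mg/L.
At the second outfall, C = (749.0·0.2807 + 16.00·39.60) / (749.0 + 16.00) = 1.103 mg/L.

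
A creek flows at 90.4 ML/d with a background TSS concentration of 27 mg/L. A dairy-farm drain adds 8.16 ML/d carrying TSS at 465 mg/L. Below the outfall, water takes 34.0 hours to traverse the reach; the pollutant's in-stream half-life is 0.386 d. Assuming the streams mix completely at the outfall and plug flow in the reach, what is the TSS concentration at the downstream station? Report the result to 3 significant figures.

Mixed concentration C = ΣQC/ΣQ = (90.40·27.00 + 8.160·465.0) / 98.56 = 6235/98.56 = 63.26 mg/L.
Half-life 0.386 d → k = ln 2 / 0.386 = 1.796 d⁻¹.
After decay, C = 63.26 × e^(−kt) = 63.26 × 0.07856 = 4.970 mg/L.

4.97 mg/L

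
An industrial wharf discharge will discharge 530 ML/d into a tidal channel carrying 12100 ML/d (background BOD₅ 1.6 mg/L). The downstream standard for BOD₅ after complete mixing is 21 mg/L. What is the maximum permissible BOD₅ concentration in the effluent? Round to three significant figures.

At the limit, (Qr·Cr + Qe·Cₑ)/(Qr + Qe) = 21:
Cₑ = (12630·21 − 12100·1.600) / 530.0 = 463.9 mg/L.

464 mg/L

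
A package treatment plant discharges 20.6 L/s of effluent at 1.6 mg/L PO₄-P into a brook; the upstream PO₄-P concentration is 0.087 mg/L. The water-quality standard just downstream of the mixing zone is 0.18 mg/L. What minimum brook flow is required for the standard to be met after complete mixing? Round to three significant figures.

315 L/s

Set C_mix = 0.18: (Q·0.08700 + 20.60·1.600) / (Q + 20.60) = 0.18
→ Q = 20.60·(1.600 − 0.18)/(0.18 − 0.08700) = 314.5 L/s.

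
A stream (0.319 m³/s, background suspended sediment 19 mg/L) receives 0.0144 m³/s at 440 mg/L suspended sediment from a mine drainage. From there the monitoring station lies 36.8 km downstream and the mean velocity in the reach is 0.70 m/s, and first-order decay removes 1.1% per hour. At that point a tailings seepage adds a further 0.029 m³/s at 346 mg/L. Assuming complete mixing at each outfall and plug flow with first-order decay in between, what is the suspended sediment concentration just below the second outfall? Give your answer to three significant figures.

Mass balance: C = (0.3190·19.00 + 0.01440·440.0) / 0.3334 = 12.40/0.3334 = 37.18 mg/L; combined flow 0.3334 m³/s.
Travel time t = 36.8·1000 / 0.70 = 52570 s = 14.60 h.
1.1%/h lost → k = −ln(1 − 0.011) = 0.01106 h⁻¹.
After decay, C = 37.18 × e^(−kt) = 37.18 × 0.8508 = 31.64 mg/L.
Second outfall: C = (0.3334·31.64 + 0.02900·346.0)/0.3624 = 56.79 mg/L.

56.8 mg/L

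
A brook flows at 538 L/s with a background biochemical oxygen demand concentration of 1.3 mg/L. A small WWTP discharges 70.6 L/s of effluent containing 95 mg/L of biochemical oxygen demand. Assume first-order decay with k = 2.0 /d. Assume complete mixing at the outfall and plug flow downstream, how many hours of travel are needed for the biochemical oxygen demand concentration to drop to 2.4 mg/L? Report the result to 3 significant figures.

Mixed concentration C = ΣQC/ΣQ = (538.0·1.300 + 70.60·95.00) / 608.6 = 7406/608.6 = 12.17 mg/L.
12.17·exp(−k·t) = 2.4 → t = ln(12.17/2.4)/k = 70130 s = 19.48 h.

19.5 h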